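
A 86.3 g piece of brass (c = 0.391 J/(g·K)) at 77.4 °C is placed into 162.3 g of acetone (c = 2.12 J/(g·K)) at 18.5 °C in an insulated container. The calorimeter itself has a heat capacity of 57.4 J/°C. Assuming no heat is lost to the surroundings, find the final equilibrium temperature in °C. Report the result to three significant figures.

Heat lost by brass = heat gained by acetone + calorimeter.
(86.3)(0.391)(77.4 − T) = [(162.3)(2.12) + 57.4](T − 18.5)
33.7433 (77.4 − T) = 401.476 (T − 18.5)
2611.7 − 33.7433 T = 401.476 T − 7427.3
10039.0 = 435.2193 T
T = 23.07 °C

T_f = 23.1 °C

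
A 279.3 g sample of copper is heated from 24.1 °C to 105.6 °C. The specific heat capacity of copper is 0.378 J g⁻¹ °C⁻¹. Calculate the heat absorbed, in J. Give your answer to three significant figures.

q = m c ΔT = 279.3 × 0.378 × (105.6 − 24.1)
q = 279.3 × 0.378 × 81.5 = 8604 J

q = 8600 J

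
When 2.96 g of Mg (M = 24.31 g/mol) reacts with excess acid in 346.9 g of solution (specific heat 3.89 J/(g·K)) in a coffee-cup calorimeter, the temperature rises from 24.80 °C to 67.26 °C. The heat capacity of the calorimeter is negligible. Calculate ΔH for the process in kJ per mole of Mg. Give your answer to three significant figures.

ΔH = -471 kJ/mol

|ΔT| = |67.26 − 24.80| = 42.46 °C
|q_surr| = (346.9 × 3.89) × 42.46 = 1349.441 × 42.46 = 57297 J
n(Mg) = 2.96 / 24.31 = 0.12176 mol
Temperature rose, so q_rxn = −|q_surr| = -57.297 kJ
ΔH = q_rxn / n = -470.6 kJ/mol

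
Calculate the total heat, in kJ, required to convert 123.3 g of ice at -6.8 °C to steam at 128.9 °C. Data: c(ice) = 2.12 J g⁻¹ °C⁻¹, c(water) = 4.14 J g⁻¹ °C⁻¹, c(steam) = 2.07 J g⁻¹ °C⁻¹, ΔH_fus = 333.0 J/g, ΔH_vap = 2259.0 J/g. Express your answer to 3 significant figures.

q = 380 kJ

q1 (heat ice -6.8→0.0 °C): 123.3 × 2.12 × 6.8 = 1777 J
q2 (melt at 0 °C): 123.3 × 333.0 = 41059 J
q3 (heat water 0.0→100.0 °C): 123.3 × 4.14 × 100.0 = 51046 J
q4 (vaporize at 100 °C): 123.3 × 2259.0 = 278535 J
q5 (heat steam 100.0→128.9 °C): 123.3 × 2.07 × 28.9 = 7376 J
Total: 1777 + 41059 + 51046 + 278535 + 7376 = 379793 J = 380 kJ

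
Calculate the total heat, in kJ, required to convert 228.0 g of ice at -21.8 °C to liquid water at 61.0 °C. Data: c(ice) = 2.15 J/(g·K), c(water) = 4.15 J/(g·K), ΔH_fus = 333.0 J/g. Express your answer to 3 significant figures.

q = 144 kJ

q1 (heat ice -21.8→0.0 °C): 228.0 × 2.15 × 21.8 = 10686 J
q2 (melt at 0 °C): 228.0 × 333.0 = 75924 J
q3 (heat water 0.0→61.0 °C): 228.0 × 4.15 × 61.0 = 57718 J
Total: 10686 + 75924 + 57718 = 144328 J = 144 kJ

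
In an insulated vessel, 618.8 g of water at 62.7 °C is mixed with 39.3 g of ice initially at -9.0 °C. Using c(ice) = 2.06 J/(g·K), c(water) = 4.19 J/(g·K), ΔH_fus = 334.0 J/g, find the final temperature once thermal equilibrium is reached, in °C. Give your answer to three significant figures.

Heat to bring ice to 0 °C and melt it: q₁ = 39.3×2.06×9.0 + 39.3×334.0 = 13855 J
Heat the water can supply cooling to 0 °C: 618.8×4.19×62.7 = 162567 J > q₁, so all ice melts.
Energy balance: 618.8×4.19×(62.7 − T) = 13855 + 39.3×4.19×(T − 0)
2592.772(62.7 − T) = 13855 + 164.667 T
162567 − 13855 = 2757.439 T
T = 148712 / 2757.439 = 53.93 °C

T_f = 53.9 °C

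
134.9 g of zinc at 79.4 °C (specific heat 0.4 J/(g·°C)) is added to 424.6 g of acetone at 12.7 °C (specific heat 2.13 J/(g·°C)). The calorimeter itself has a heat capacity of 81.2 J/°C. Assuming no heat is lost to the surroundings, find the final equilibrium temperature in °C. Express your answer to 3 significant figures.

T_f = 16.2 °C

Heat lost by zinc = heat gained by acetone + calorimeter.
(134.9)(0.4)(79.4 − T) = [(424.6)(2.13) + 81.2](T − 12.7)
53.96 (79.4 − T) = 985.598 (T − 12.7)
4284.4 − 53.96 T = 985.598 T − 12517
16801.4 = 1039.558 T
T = 16.16 °C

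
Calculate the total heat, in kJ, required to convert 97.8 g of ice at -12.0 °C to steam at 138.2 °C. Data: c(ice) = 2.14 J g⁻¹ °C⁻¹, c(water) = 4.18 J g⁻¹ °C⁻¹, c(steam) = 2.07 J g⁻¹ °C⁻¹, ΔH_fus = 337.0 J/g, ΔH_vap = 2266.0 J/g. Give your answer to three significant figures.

q1 (heat ice -12.0→0.0 °C): 97.8 × 2.14 × 12.0 = 2512 J
q2 (melt at 0 °C): 97.8 × 337.0 = 32959 J
q3 (heat water 0.0→100.0 °C): 97.8 × 4.18 × 100.0 = 40880 J
q4 (vaporize at 100 °C): 97.8 × 2266.0 = 221615 J
q5 (heat steam 100.0→138.2 °C): 97.8 × 2.07 × 38.2 = 7733 J
Total: 2512 + 32959 + 40880 + 221615 + 7733 = 305699 J = 306 kJ

q = 306 kJ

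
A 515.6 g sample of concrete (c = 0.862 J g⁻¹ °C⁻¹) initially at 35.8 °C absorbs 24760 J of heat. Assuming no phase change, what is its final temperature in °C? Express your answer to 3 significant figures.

T_f = 91.5 °C

ΔT = q / (m c) = 24760 / (515.6 × 0.862) = 55.71 °C
T_f = 35.8 + 55.71 = 91.51 °C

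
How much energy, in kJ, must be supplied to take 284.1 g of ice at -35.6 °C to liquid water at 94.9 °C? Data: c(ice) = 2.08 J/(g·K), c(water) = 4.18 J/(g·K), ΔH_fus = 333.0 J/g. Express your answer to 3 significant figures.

q = 228 kJ

q1 (heat ice -35.6→0.0 °C): 284.1 × 2.08 × 35.6 = 21037 J
q2 (melt at 0 °C): 284.1 × 333.0 = 94605 J
q3 (heat water 0.0→94.9 °C): 284.1 × 4.18 × 94.9 = 112697 J
Total: 21037 + 94605 + 112697 = 228339 J = 228 kJ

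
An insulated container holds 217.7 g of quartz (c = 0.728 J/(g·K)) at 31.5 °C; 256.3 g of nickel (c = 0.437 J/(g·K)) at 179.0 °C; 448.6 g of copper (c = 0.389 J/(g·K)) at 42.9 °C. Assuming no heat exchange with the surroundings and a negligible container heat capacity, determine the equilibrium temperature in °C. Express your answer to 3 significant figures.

T_f = 73.1 °C

Σ mᵢcᵢ(T − Tᵢ) = 0  ⇒  T = Σ mᵢcᵢTᵢ / Σ mᵢcᵢ
Σ mᵢcᵢ = 217.7×0.728 + 256.3×0.437 + 448.6×0.389 = 444.9941
Σ mᵢcᵢTᵢ = 158.4856×31.5 + 112.0031×179.0 + 174.5054×42.9 = 32527
T = 32527 / 444.9941 = 73.10 °C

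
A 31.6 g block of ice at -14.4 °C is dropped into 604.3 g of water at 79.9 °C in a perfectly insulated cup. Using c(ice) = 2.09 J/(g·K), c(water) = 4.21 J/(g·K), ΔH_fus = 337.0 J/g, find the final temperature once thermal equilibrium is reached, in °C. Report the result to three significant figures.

Heat to bring ice to 0 °C and melt it: q₁ = 31.6×2.09×14.4 + 31.6×337.0 = 11600 J
Heat the water can supply cooling to 0 °C: 604.3×4.21×79.9 = 203274 J > q₁, so all ice melts.
Energy balance: 604.3×4.21×(79.9 − T) = 11600 + 31.6×4.21×(T − 0)
2544.103(79.9 − T) = 11600 + 133.036 T
203274 − 11600 = 2677.139 T
T = 191674 / 2677.139 = 71.60 °C

T_f = 71.6 °C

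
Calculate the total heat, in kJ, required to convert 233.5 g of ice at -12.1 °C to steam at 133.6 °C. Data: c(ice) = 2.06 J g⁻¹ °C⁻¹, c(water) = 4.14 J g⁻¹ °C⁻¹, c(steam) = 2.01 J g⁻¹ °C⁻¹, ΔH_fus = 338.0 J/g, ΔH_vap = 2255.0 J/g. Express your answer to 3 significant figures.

q = 724 kJ

q1 (heat ice -12.1→0.0 °C): 233.5 × 2.06 × 12.1 = 5820 J
q2 (melt at 0 °C): 233.5 × 338.0 = 78923 J
q3 (heat water 0.0→100.0 °C): 233.5 × 4.14 × 100.0 = 96669 J
q4 (vaporize at 100 °C): 233.5 × 2255.0 = 526543 J
q5 (heat steam 100.0→133.6 °C): 233.5 × 2.01 × 33.6 = 15770 J
Total: 5820 + 78923 + 96669 + 526543 + 15770 = 723725 J = 724 kJ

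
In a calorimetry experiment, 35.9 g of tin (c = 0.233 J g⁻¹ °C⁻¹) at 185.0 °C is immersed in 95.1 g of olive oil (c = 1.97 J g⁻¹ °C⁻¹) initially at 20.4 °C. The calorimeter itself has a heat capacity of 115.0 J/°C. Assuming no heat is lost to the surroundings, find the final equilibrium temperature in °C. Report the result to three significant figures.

T_f = 24.8 °C

Heat lost by tin = heat gained by olive oil + calorimeter.
(35.9)(0.233)(185.0 − T) = [(95.1)(1.97) + 115.0](T − 20.4)
8.3647 (185.0 − T) = 302.347 (T − 20.4)
1547.5 − 8.3647 T = 302.347 T − 6167.9
7715.4 = 310.7117 T
T = 24.83 °C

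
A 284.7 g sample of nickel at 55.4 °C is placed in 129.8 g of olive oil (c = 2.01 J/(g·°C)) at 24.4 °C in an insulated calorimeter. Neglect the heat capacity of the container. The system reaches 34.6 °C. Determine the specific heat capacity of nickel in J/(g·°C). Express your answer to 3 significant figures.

c = 0.449 J/(g·°C)

q_gained = (129.8 × 2.01) × (34.6 − 24.4) = 2661 J
q_lost = 284.7 × c × (55.4 − 34.6) = 5921.76 c
Set equal: c = 2661 / 5921.76 = 0.449 J/(g·°C)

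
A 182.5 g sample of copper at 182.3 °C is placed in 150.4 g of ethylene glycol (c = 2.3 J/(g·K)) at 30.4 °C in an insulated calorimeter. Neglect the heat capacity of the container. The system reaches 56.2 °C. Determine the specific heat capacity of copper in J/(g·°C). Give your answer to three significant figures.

q_gained = (150.4 × 2.3) × (56.2 − 30.4) = 8925 J
q_lost = 182.5 × c × (182.3 − 56.2) = 23013.25 c
Set equal: c = 8925 / 23013.25 = 0.388 J/(g·°C)

c = 0.388 J/(g·°C)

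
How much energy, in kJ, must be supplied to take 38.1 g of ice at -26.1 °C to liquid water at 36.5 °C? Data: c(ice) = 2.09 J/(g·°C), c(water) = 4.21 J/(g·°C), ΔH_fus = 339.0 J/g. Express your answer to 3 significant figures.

q = 20.8 kJ

q1 (heat ice -26.1→0.0 °C): 38.1 × 2.09 × 26.1 = 2078 J
q2 (melt at 0 °C): 38.1 × 339.0 = 12916 J
q3 (heat water 0.0→36.5 °C): 38.1 × 4.21 × 36.5 = 5855 J
Total: 2078 + 12916 + 5855 = 20849 J = 20.8 kJ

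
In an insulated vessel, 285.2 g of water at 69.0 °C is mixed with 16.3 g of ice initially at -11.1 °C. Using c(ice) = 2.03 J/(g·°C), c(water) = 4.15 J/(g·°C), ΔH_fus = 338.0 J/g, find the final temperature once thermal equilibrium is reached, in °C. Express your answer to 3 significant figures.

T_f = 60.6 °C

Heat to bring ice to 0 °C and melt it: q₁ = 16.3×2.03×11.1 + 16.3×338.0 = 5876.7 J
Heat the water can supply cooling to 0 °C: 285.2×4.15×69.0 = 81667.0 J > q₁, so all ice melts.
Energy balance: 285.2×4.15×(69.0 − T) = 5876.7 + 16.3×4.15×(T − 0)
1183.58(69.0 − T) = 5876.7 + 67.645 T
81667.0 − 5876.7 = 1251.225 T
T = 75790.3 / 1251.225 = 60.57 °C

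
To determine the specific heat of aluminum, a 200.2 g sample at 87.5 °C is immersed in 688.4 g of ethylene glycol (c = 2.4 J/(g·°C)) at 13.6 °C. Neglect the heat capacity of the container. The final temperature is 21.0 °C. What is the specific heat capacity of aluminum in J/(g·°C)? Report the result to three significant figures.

q_gained = (688.4 × 2.4) × (21.0 − 13.6) = 12226 J
q_lost = 200.2 × c × (87.5 − 21.0) = 13313.3 c
Set equal: c = 12226 / 13313.3 = 0.918 J/(g·°C)

c = 0.918 J/(g·°C)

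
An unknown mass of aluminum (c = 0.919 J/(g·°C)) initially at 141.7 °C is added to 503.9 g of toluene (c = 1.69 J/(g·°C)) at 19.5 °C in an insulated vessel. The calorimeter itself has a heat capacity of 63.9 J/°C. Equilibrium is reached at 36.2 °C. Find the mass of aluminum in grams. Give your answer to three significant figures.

m = 158 g

q_gained = (503.9 × 1.69 + 63.9) × (36.2 − 19.5) = 15290 J
q_lost = m × 0.919 × (141.7 − 36.2) = 96.9545 m
m = 15290 / 96.9545 = 158 g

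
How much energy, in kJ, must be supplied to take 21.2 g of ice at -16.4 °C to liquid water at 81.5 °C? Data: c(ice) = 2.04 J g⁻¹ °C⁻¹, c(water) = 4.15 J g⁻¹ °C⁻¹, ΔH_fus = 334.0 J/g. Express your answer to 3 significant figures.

q1 (heat ice -16.4→0.0 °C): 21.2 × 2.04 × 16.4 = 709 J
q2 (melt at 0 °C): 21.2 × 334.0 = 7081 J
q3 (heat water 0.0→81.5 °C): 21.2 × 4.15 × 81.5 = 7170 J
Total: 709 + 7081 + 7170 = 14960 J = 15.0 kJ

q = 15.0 kJ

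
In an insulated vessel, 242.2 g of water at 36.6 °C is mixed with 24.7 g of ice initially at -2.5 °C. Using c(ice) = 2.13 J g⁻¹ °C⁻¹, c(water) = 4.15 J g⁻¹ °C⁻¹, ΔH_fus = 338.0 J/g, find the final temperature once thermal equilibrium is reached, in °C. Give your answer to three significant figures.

T_f = 25.6 °C

Heat to bring ice to 0 °C and melt it: q₁ = 24.7×2.13×2.5 + 24.7×338.0 = 8480.1 J
Heat the water can supply cooling to 0 °C: 242.2×4.15×36.6 = 36787.8 J > q₁, so all ice melts.
Energy balance: 242.2×4.15×(36.6 − T) = 8480.1 + 24.7×4.15×(T − 0)
1005.13(36.6 − T) = 8480.1 + 102.505 T
36787.8 − 8480.1 = 1107.635 T
T = 28307.7 / 1107.635 = 25.56 °C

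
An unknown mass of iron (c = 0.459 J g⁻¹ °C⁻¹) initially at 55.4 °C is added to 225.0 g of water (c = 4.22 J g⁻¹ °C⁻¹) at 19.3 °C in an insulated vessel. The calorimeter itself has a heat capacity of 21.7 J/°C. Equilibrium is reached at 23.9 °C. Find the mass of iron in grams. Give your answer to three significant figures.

q_gained = (225.0 × 4.22 + 21.7) × (23.9 − 19.3) = 4468 J
q_lost = m × 0.459 × (55.4 − 23.9) = 14.4585 m
m = 4468 / 14.4585 = 309 g

m = 309 g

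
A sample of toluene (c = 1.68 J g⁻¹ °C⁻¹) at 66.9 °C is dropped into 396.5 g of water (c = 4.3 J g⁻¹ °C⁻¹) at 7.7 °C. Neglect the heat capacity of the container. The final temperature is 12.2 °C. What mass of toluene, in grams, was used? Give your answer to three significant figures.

q_gained = (396.5 × 4.3) × (12.2 − 7.7) = 7672 J
q_lost = m × 1.68 × (66.9 − 12.2) = 91.896 m
m = 7672 / 91.896 = 83.5 g

m = 83.5 g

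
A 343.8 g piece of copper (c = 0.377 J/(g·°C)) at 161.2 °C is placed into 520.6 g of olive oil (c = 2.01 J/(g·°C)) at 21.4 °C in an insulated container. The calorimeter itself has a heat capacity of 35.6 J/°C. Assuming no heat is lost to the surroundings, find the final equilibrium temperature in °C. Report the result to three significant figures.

Heat lost by copper = heat gained by olive oil + calorimeter.
(343.8)(0.377)(161.2 − T) = [(520.6)(2.01) + 35.6](T − 21.4)
129.6126 (161.2 − T) = 1082.006 (T − 21.4)
20894 − 129.6126 T = 1082.006 T − 23155
44049 = 1211.6186 T
T = 36.36 °C

T_f = 36.4 °C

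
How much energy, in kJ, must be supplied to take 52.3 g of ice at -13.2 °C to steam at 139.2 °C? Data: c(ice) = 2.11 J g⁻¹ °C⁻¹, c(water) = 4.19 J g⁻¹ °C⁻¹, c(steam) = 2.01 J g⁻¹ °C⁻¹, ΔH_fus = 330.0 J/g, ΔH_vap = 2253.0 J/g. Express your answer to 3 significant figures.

q = 163 kJ

q1 (heat ice -13.2→0.0 °C): 52.3 × 2.11 × 13.2 = 1457 J
q2 (melt at 0 °C): 52.3 × 330.0 = 17259 J
q3 (heat water 0.0→100.0 °C): 52.3 × 4.19 × 100.0 = 21914 J
q4 (vaporize at 100 °C): 52.3 × 2253.0 = 117832 J
q5 (heat steam 100.0→139.2 °C): 52.3 × 2.01 × 39.2 = 4121 J
Total: 1457 + 17259 + 21914 + 117832 + 4121 = 162583 J = 163 kJ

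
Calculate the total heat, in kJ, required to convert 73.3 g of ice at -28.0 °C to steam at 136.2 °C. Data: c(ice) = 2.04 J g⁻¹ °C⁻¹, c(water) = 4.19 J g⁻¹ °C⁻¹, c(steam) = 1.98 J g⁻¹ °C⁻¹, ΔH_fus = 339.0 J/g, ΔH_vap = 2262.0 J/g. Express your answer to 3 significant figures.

q = 231 kJ

q1 (heat ice -28.0→0.0 °C): 73.3 × 2.04 × 28.0 = 4187 J
q2 (melt at 0 °C): 73.3 × 339.0 = 24849 J
q3 (heat water 0.0→100.0 °C): 73.3 × 4.19 × 100.0 = 30713 J
q4 (vaporize at 100 °C): 73.3 × 2262.0 = 165805 J
q5 (heat steam 100.0→136.2 °C): 73.3 × 1.98 × 36.2 = 5254 J
Total: 4187 + 24849 + 30713 + 165805 + 5254 = 230808 J = 231 kJ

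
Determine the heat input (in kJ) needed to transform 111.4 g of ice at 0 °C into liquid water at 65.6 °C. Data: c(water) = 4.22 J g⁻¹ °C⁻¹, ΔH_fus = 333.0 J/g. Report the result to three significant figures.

q = 67.9 kJ

q1 (melt at 0 °C): 111.4 × 333.0 = 37096 J
q2 (heat water 0.0→65.6 °C): 111.4 × 4.22 × 65.6 = 30839 J
Total: 37096 + 30839 = 67935 J = 67.9 kJ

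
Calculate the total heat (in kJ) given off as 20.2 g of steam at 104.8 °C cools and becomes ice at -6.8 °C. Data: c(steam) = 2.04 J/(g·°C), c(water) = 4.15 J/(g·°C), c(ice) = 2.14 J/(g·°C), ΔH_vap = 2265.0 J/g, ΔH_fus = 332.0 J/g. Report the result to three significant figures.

q1 (cool steam 104.8→100 °C): 20.2 × 2.04 × 4.8 = 198 J
q2 (condense at 100 °C): 20.2 × 2265.0 = 45753 J
q3 (cool water 100→0 °C): 20.2 × 4.15 × 100.0 = 8383 J
q4 (freeze at 0 °C): 20.2 × 332.0 = 6706 J
q5 (cool ice 0→-6.8 °C): 20.2 × 2.14 × 6.8 = 294 J
Total: 198 + 45753 + 8383 + 6706 + 294 = 61334 J = 61.3 kJ

q = 61.3 kJ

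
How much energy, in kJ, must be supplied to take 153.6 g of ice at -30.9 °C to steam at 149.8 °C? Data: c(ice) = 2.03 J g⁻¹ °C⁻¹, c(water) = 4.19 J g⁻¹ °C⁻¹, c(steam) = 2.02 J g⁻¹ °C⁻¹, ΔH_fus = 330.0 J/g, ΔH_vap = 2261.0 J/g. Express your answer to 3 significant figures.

q = 487 kJ

q1 (heat ice -30.9→0.0 °C): 153.6 × 2.03 × 30.9 = 9635 J
q2 (melt at 0 °C): 153.6 × 330.0 = 50688 J
q3 (heat water 0.0→100.0 °C): 153.6 × 4.19 × 100.0 = 64358 J
q4 (vaporize at 100 °C): 153.6 × 2261.0 = 347290 J
q5 (heat steam 100.0→149.8 °C): 153.6 × 2.02 × 49.8 = 15452 J
Total: 9635 + 50688 + 64358 + 347290 + 15452 = 487423 J = 487 kJ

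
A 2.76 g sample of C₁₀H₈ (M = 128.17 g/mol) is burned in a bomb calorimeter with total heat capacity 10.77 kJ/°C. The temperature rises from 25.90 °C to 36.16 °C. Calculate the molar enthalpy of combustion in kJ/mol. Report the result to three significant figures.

ΔT = 36.16 − 25.90 = 10.26 °C
q_cal = C_cal × ΔT = 10.77 × 10.26 = 110.5002 kJ
n = 2.76 / 128.17 = 0.02153 mol
q_rxn = −q_cal = -110.5002 kJ
ΔH = -110.5002 / 0.02153 = -5132 kJ/mol

ΔH = -5130 kJ/mol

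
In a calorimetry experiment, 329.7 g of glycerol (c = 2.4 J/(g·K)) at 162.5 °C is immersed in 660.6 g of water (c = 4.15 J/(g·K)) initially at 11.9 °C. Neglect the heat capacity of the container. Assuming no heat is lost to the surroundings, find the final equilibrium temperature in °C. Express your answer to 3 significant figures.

Heat lost by glycerol = heat gained by water.
(329.7)(2.4)(162.5 − T) = (660.6)(4.15)(T − 11.9)
791.28 (162.5 − T) = 2741.49 (T − 11.9)
128580 − 791.28 T = 2741.49 T − 32624
161204 = 3532.77 T
T = 45.63 °C

T_f = 45.6 °C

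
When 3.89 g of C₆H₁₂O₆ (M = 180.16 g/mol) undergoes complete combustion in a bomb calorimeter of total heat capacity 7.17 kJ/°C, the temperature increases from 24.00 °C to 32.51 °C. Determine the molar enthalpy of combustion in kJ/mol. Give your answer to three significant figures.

ΔT = 32.51 − 24.00 = 8.51 °C
q_cal = C_cal × ΔT = 7.17 × 8.51 = 61.0167 kJ
n = 3.89 / 180.16 = 0.02159 mol
q_rxn = −q_cal = -61.0167 kJ
ΔH = -61.0167 / 0.02159 = -2826 kJ/mol

ΔH = -2830 kJ/mol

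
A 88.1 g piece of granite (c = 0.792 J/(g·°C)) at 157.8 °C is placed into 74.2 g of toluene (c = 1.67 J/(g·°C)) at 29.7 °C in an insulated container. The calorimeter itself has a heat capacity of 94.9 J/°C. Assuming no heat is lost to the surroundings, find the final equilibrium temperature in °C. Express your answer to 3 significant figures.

Heat lost by granite = heat gained by toluene + calorimeter.
(88.1)(0.792)(157.8 − T) = [(74.2)(1.67) + 94.9](T − 29.7)
69.7752 (157.8 − T) = 218.814 (T − 29.7)
11011 − 69.7752 T = 218.814 T − 6498.8
17509.8 = 288.5892 T
T = 60.67 °C

T_f = 60.7 °C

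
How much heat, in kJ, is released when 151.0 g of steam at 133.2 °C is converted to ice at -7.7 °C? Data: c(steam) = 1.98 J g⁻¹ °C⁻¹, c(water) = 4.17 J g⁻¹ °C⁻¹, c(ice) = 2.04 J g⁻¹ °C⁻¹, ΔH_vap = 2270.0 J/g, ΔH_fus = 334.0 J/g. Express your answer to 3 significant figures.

q1 (cool steam 133.2→100 °C): 151.0 × 1.98 × 33.2 = 9926 J
q2 (condense at 100 °C): 151.0 × 2270.0 = 342770 J
q3 (cool water 100→0 °C): 151.0 × 4.17 × 100.0 = 62967 J
q4 (freeze at 0 °C): 151.0 × 334.0 = 50434 J
q5 (cool ice 0→-7.7 °C): 151.0 × 2.04 × 7.7 = 2372 J
Total: 9926 + 342770 + 62967 + 50434 + 2372 = 468469 J = 468 kJ

q = 468 kJ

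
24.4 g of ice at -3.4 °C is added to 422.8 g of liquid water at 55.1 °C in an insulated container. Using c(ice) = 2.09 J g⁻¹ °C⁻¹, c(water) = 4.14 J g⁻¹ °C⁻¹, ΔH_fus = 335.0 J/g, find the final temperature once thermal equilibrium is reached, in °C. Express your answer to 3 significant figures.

Heat to bring ice to 0 °C and melt it: q₁ = 24.4×2.09×3.4 + 24.4×335.0 = 8347.4 J
Heat the water can supply cooling to 0 °C: 422.8×4.14×55.1 = 96446.6 J > q₁, so all ice melts.
Energy balance: 422.8×4.14×(55.1 − T) = 8347.4 + 24.4×4.14×(T − 0)
1750.392(55.1 − T) = 8347.4 + 101.016 T
96446.6 − 8347.4 = 1851.408 T
T = 88099.2 / 1851.408 = 47.58 °C

T_f = 47.6 °C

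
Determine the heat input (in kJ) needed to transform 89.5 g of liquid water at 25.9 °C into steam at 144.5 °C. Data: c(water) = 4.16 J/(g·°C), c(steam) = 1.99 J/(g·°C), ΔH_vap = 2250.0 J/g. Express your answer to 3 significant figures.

q = 237 kJ

q1 (heat water 25.9→100.0 °C): 89.5 × 4.16 × 74.1 = 27589 J
q2 (vaporize at 100 °C): 89.5 × 2250.0 = 201375 J
q3 (heat steam 100.0→144.5 °C): 89.5 × 1.99 × 44.5 = 7926 J
Total: 27589 + 201375 + 7926 = 236890 J = 237 kJ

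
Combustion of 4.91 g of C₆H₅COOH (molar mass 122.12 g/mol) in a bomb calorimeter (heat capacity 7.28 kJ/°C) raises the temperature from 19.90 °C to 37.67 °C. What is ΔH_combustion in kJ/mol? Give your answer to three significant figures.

ΔH = -3220 kJ/mol

ΔT = 37.67 − 19.90 = 17.77 °C
q_cal = C_cal × ΔT = 7.28 × 17.77 = 129.3656 kJ
n = 4.91 / 122.12 = 0.04021 mol
q_rxn = −q_cal = -129.3656 kJ
ΔH = -129.3656 / 0.04021 = -3217 kJ/mol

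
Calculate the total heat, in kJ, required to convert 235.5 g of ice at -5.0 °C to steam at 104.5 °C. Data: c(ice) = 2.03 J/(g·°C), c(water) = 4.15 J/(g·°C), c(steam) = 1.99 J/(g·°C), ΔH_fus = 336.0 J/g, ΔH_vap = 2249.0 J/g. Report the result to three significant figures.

q1 (heat ice -5.0→0.0 °C): 235.5 × 2.03 × 5.0 = 2390 J
q2 (melt at 0 °C): 235.5 × 336.0 = 79128 J
q3 (heat water 0.0→100.0 °C): 235.5 × 4.15 × 100.0 = 97733 J
q4 (vaporize at 100 °C): 235.5 × 2249.0 = 529640 J
q5 (heat steam 100.0→104.5 °C): 235.5 × 1.99 × 4.5 = 2109 J
Total: 2390 + 79128 + 97733 + 529640 + 2109 = 711000 J = 711 kJ

q = 711 kJ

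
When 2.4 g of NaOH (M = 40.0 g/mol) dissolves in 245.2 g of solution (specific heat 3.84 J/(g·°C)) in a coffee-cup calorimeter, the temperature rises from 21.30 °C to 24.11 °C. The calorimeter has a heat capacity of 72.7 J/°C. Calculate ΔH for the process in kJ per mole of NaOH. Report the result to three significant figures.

|ΔT| = |24.11 − 21.30| = 2.81 °C
|q_surr| = (245.2 × 3.84 + 72.7) × 2.81 = 1014.268 × 2.81 = 2850 J
n(NaOH) = 2.4 / 40.0 = 0.06000 mol
Temperature rose, so q_rxn = −|q_surr| = -2.850 kJ
ΔH = q_rxn / n = -47.50 kJ/mol

ΔH = -47.5 kJ/mol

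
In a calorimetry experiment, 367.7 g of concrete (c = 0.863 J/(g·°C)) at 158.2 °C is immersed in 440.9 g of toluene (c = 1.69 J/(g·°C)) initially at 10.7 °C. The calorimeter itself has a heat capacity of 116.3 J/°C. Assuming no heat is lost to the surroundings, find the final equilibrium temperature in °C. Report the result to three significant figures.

T_f = 50.4 °C

Heat lost by concrete = heat gained by toluene + calorimeter.
(367.7)(0.863)(158.2 − T) = [(440.9)(1.69) + 116.3](T − 10.7)
317.3251 (158.2 − T) = 861.421 (T − 10.7)
50201 − 317.3251 T = 861.421 T − 9217.2
59418.2 = 1178.7461 T
T = 50.41 °C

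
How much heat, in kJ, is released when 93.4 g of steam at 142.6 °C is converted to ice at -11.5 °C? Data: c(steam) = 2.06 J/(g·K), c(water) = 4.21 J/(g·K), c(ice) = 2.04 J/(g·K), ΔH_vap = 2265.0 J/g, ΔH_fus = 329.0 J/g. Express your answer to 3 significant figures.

q1 (cool steam 142.6→100 °C): 93.4 × 2.06 × 42.6 = 8196 J
q2 (condense at 100 °C): 93.4 × 2265.0 = 211551 J
q3 (cool water 100→0 °C): 93.4 × 4.21 × 100.0 = 39321 J
q4 (freeze at 0 °C): 93.4 × 329.0 = 30729 J
q5 (cool ice 0→-11.5 °C): 93.4 × 2.04 × 11.5 = 2191 J
Total: 8196 + 211551 + 39321 + 30729 + 2191 = 291988 J = 292 kJ

q = 292 kJ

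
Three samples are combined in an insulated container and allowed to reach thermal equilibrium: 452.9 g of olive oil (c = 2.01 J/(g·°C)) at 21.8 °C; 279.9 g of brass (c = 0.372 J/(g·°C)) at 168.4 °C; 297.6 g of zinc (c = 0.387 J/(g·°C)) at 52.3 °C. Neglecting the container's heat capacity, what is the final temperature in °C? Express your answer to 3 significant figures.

Σ mᵢcᵢ(T − Tᵢ) = 0  ⇒  T = Σ mᵢcᵢTᵢ / Σ mᵢcᵢ
Σ mᵢcᵢ = 452.9×2.01 + 279.9×0.372 + 297.6×0.387 = 1129.6230
Σ mᵢcᵢTᵢ = 910.329×21.8 + 104.1228×168.4 + 115.1712×52.3 = 43403
T = 43403 / 1129.6230 = 38.42 °C

T_f = 38.4 °C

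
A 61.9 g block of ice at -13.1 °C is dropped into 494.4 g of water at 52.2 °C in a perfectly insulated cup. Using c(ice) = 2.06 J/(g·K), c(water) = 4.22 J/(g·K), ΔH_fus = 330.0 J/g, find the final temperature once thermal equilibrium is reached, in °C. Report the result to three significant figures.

T_f = 37.0 °C

Heat to bring ice to 0 °C and melt it: q₁ = 61.9×2.06×13.1 + 61.9×330.0 = 22097 J
Heat the water can supply cooling to 0 °C: 494.4×4.22×52.2 = 108908 J > q₁, so all ice melts.
Energy balance: 494.4×4.22×(52.2 − T) = 22097 + 61.9×4.22×(T − 0)
2086.368(52.2 − T) = 22097 + 261.218 T
108908 − 22097 = 2347.586 T
T = 86811 / 2347.586 = 36.98 °C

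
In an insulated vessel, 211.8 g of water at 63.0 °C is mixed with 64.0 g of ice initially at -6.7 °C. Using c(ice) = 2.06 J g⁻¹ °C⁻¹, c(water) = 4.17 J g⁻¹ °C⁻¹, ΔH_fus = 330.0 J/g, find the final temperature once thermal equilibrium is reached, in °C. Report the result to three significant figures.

T_f = 29.2 °C

Heat to bring ice to 0 °C and melt it: q₁ = 64.0×2.06×6.7 + 64.0×330.0 = 22003 J
Heat the water can supply cooling to 0 °C: 211.8×4.17×63.0 = 55642.0 J > q₁, so all ice melts.
Energy balance: 211.8×4.17×(63.0 − T) = 22003 + 64.0×4.17×(T − 0)
883.206(63.0 − T) = 22003 + 266.88 T
55642.0 − 22003 = 1150.086 T
T = 33639.0 / 1150.086 = 29.249 °C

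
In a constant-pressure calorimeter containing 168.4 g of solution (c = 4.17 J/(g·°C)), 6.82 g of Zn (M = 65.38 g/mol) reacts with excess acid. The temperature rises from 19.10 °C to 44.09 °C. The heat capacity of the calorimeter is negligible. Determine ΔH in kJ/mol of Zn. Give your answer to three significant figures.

|ΔT| = |44.09 − 19.10| = 24.99 °C
|q_surr| = (168.4 × 4.17) × 24.99 = 702.228 × 24.99 = 17550 J
n(Zn) = 6.82 / 65.38 = 0.1043 mol
Temperature rose, so q_rxn = −|q_surr| = -17.55 kJ
ΔH = q_rxn / n = -168.3 kJ/mol

ΔH = -168 kJ/mol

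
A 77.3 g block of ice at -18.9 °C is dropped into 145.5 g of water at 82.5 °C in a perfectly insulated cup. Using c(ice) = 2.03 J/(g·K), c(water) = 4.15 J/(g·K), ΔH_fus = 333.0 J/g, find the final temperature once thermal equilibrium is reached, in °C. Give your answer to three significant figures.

T_f = 22.8 °C

Heat to bring ice to 0 °C and melt it: q₁ = 77.3×2.03×18.9 + 77.3×333.0 = 28707 J
Heat the water can supply cooling to 0 °C: 145.5×4.15×82.5 = 49815.6 J > q₁, so all ice melts.
Energy balance: 145.5×4.15×(82.5 − T) = 28707 + 77.3×4.15×(T − 0)
603.825(82.5 − T) = 28707 + 320.795 T
49815.6 − 28707 = 924.620 T
T = 21108.6 / 924.620 = 22.83 °C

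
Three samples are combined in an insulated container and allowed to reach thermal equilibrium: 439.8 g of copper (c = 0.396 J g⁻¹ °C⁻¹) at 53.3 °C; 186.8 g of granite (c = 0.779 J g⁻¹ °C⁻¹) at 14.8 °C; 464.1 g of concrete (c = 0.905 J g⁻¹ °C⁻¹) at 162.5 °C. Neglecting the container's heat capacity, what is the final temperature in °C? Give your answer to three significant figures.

Σ mᵢcᵢ(T − Tᵢ) = 0  ⇒  T = Σ mᵢcᵢTᵢ / Σ mᵢcᵢ
Σ mᵢcᵢ = 439.8×0.396 + 186.8×0.779 + 464.1×0.905 = 739.6885
Σ mᵢcᵢTᵢ = 174.1608×53.3 + 145.5172×14.8 + 420.0105×162.5 = 79688
T = 79688 / 739.6885 = 107.7 °C

T_f = 108 °C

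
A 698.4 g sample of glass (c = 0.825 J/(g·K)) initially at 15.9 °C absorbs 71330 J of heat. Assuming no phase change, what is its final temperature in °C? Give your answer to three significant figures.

ΔT = q / (m c) = 71330 / (698.4 × 0.825) = 123.8 °C
T_f = 15.9 + 123.8 = 139.7 °C

T_f = 140 °C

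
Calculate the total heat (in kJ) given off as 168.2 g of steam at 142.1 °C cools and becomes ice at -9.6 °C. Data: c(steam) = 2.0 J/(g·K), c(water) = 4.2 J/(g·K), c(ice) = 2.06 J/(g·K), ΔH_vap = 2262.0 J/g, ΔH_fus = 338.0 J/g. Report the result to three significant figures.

q1 (cool steam 142.1→100 °C): 168.2 × 2.0 × 42.1 = 14162 J
q2 (condense at 100 °C): 168.2 × 2262.0 = 380468 J
q3 (cool water 100→0 °C): 168.2 × 4.2 × 100.0 = 70644 J
q4 (freeze at 0 °C): 168.2 × 338.0 = 56852 J
q5 (cool ice 0→-9.6 °C): 168.2 × 2.06 × 9.6 = 3326 J
Total: 14162 + 380468 + 70644 + 56852 + 3326 = 525452 J = 525 kJ

q = 525 kJ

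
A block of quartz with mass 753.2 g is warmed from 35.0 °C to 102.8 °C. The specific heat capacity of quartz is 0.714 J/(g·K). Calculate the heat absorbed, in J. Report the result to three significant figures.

q = 36500 J

q = m c ΔT = 753.2 × 0.714 × (102.8 − 35.0)
q = 753.2 × 0.714 × 67.8 = 36460 J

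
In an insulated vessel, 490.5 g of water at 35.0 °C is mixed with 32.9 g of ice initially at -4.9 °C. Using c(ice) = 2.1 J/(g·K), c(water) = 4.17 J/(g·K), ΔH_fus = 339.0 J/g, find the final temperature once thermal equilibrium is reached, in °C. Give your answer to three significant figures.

T_f = 27.5 °C

Heat to bring ice to 0 °C and melt it: q₁ = 32.9×2.1×4.9 + 32.9×339.0 = 11492 J
Heat the water can supply cooling to 0 °C: 490.5×4.17×35.0 = 71588.5 J > q₁, so all ice melts.
Energy balance: 490.5×4.17×(35.0 − T) = 11492 + 32.9×4.17×(T − 0)
2045.385(35.0 − T) = 11492 + 137.193 T
71588.5 − 11492 = 2182.578 T
T = 60096.5 / 2182.578 = 27.53 °C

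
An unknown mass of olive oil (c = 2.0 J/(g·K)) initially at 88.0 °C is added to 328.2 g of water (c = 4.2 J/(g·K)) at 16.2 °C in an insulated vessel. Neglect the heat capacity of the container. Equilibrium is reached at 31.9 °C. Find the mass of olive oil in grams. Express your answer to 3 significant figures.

q_gained = (328.2 × 4.2) × (31.9 − 16.2) = 21640 J
q_lost = m × 2.0 × (88.0 − 31.9) = 112.2 m
m = 21640 / 112.2 = 193 g

m = 193 g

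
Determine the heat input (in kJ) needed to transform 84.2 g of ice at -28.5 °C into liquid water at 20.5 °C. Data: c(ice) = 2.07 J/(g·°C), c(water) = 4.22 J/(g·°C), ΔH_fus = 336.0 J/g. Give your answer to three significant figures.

q = 40.5 kJ

q1 (heat ice -28.5→0.0 °C): 84.2 × 2.07 × 28.5 = 4967 J
q2 (melt at 0 °C): 84.2 × 336.0 = 28291 J
q3 (heat water 0.0→20.5 °C): 84.2 × 4.22 × 20.5 = 7284 J
Total: 4967 + 28291 + 7284 = 40542 J = 40.5 kJ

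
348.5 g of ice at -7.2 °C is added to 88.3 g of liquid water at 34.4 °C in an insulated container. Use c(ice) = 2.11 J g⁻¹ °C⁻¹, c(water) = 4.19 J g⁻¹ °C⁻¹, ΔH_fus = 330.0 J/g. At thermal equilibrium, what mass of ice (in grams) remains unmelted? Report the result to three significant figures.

m_ice remaining = 326 g

Heat to warm all ice to 0 °C: 348.5×2.11×7.2 = 5294.4 J
Heat released by water cooling to 0 °C: 88.3×4.19×34.4 = 12727 J
12727 J < 5294.4 + 348.5×330.0 = 120299.4 J, so not all ice melts; final T = 0 °C.
Heat left for melting: 12727 − 5294.4 = 7432.6 J
Mass melted = 7432.6 / 330.0 = 22.52 g
Ice remaining = 348.5 − 22.52 = 325.98 g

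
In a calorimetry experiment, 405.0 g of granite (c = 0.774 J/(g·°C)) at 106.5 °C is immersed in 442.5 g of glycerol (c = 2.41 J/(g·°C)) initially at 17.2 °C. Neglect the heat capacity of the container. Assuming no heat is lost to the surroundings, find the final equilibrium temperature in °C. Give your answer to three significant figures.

Heat lost by granite = heat gained by glycerol.
(405.0)(0.774)(106.5 − T) = (442.5)(2.41)(T − 17.2)
313.47 (106.5 − T) = 1066.425 (T − 17.2)
33385 − 313.47 T = 1066.425 T − 18343
51728 = 1379.895 T
T = 37.49 °C

T_f = 37.5 °C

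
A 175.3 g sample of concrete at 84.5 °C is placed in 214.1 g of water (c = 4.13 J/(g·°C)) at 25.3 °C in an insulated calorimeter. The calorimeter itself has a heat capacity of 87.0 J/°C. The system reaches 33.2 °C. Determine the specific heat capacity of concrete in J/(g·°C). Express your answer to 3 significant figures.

c = 0.853 J/(g·°C)

q_gained = (214.1 × 4.13 + 87.0) × (33.2 − 25.3) = 7673 J
q_lost = 175.3 × c × (84.5 − 33.2) = 8992.89 c
Set equal: c = 7673 / 8992.89 = 0.853 J/(g·°C)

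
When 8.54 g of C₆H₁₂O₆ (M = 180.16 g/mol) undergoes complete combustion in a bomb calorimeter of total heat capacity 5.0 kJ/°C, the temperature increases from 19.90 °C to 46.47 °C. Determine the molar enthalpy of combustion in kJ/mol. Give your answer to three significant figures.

ΔT = 46.47 − 19.90 = 26.57 °C
q_cal = C_cal × ΔT = 5.0 × 26.57 = 132.85 kJ
n = 8.54 / 180.16 = 0.04740 mol
q_rxn = −q_cal = -132.85 kJ
ΔH = -132.85 / 0.04740 = -2803 kJ/mol

ΔH = -2800 kJ/mol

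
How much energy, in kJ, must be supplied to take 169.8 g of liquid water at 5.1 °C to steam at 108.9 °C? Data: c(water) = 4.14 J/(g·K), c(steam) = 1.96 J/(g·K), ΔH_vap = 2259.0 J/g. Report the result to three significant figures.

q1 (heat water 5.1→100.0 °C): 169.8 × 4.14 × 94.9 = 66712 J
q2 (vaporize at 100 °C): 169.8 × 2259.0 = 383578 J
q3 (heat steam 100.0→108.9 °C): 169.8 × 1.96 × 8.9 = 2962 J
Total: 66712 + 383578 + 2962 = 453252 J = 453 kJ

q = 453 kJ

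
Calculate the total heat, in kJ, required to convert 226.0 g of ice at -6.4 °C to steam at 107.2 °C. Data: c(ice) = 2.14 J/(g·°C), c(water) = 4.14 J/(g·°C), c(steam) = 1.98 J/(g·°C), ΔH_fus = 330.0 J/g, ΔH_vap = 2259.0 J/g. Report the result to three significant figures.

q1 (heat ice -6.4→0.0 °C): 226.0 × 2.14 × 6.4 = 3095 J
q2 (melt at 0 °C): 226.0 × 330.0 = 74580 J
q3 (heat water 0.0→100.0 °C): 226.0 × 4.14 × 100.0 = 93564 J
q4 (vaporize at 100 °C): 226.0 × 2259.0 = 510534 J
q5 (heat steam 100.0→107.2 °C): 226.0 × 1.98 × 7.2 = 3222 J
Total: 3095 + 74580 + 93564 + 510534 + 3222 = 684995 J = 685 kJ

q = 685 kJ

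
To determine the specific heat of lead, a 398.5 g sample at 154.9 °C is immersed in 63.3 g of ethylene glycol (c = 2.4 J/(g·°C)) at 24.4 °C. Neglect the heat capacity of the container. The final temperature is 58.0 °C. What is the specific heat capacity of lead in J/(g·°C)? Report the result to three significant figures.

q_gained = (63.3 × 2.4) × (58.0 − 24.4) = 5105 J
q_lost = 398.5 × c × (154.9 − 58.0) = 38614.65 c
Set equal: c = 5105 / 38614.65 = 0.132 J/(g·°C)

c = 0.132 J/(g·°C)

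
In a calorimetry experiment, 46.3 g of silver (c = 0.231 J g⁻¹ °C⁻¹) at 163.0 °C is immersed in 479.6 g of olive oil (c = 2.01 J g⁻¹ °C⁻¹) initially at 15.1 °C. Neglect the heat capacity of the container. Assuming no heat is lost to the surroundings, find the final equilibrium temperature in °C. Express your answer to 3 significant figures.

Heat lost by silver = heat gained by olive oil.
(46.3)(0.231)(163.0 − T) = (479.6)(2.01)(T − 15.1)
10.6953 (163.0 − T) = 963.996 (T − 15.1)
1743.3 − 10.6953 T = 963.996 T − 14556
16299.3 = 974.6913 T
T = 16.72 °C

T_f = 16.7 °C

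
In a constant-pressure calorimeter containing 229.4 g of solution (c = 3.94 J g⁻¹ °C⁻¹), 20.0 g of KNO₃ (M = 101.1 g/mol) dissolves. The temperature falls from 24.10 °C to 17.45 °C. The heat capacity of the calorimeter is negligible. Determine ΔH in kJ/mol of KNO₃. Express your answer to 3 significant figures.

|ΔT| = |17.45 − 24.10| = 6.65 °C
|q_surr| = (229.4 × 3.94) × 6.65 = 903.836 × 6.65 = 6011 J
n(KNO₃) = 20.0 / 101.1 = 0.1978 mol
Temperature fell, so q_rxn = +|q_surr| = 6.011 kJ
ΔH = q_rxn / n = 30.39 kJ/mol

ΔH = 30.4 kJ/mol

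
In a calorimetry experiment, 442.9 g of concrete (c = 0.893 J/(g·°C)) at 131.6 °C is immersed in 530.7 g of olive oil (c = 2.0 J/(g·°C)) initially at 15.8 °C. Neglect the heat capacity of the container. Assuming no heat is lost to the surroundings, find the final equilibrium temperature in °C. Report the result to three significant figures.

T_f = 47.2 °C

Heat lost by concrete = heat gained by olive oil.
(442.9)(0.893)(131.6 − T) = (530.7)(2.0)(T − 15.8)
395.5097 (131.6 − T) = 1061.4 (T − 15.8)
52049 − 395.5097 T = 1061.4 T − 16770
68819 = 1456.9097 T
T = 47.24 °C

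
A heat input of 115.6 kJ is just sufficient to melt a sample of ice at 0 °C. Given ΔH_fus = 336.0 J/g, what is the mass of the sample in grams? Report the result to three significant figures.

m = q / ΔH_fus = 115600 J / 336.0 J/g = 344 g

m = 344 g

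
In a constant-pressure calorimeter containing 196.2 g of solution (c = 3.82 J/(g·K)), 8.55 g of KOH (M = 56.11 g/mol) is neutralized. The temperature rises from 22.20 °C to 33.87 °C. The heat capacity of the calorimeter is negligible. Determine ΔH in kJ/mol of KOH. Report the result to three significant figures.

ΔH = -57.4 kJ/mol

|ΔT| = |33.87 − 22.20| = 11.67 °C
|q_surr| = (196.2 × 3.82) × 11.67 = 749.484 × 11.67 = 8746 J
n(KOH) = 8.55 / 56.11 = 0.1524 mol
Temperature rose, so q_rxn = −|q_surr| = -8.746 kJ
ΔH = q_rxn / n = -57.39 kJ/mol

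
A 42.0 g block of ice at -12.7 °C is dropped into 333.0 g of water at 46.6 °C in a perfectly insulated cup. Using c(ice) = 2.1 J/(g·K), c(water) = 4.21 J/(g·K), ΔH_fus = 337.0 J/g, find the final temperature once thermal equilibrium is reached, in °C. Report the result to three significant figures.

T_f = 31.7 °C

Heat to bring ice to 0 °C and melt it: q₁ = 42.0×2.1×12.7 + 42.0×337.0 = 15274 J
Heat the water can supply cooling to 0 °C: 333.0×4.21×46.6 = 65329.9 J > q₁, so all ice melts.
Energy balance: 333.0×4.21×(46.6 − T) = 15274 + 42.0×4.21×(T − 0)
1401.93(46.6 − T) = 15274 + 176.82 T
65329.9 − 15274 = 1578.75 T
T = 50055.9 / 1578.75 = 31.71 °C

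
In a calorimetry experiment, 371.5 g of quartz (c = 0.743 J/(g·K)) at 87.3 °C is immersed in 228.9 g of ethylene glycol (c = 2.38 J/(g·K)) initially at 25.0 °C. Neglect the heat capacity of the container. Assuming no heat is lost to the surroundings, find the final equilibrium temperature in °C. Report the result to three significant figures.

Heat lost by quartz = heat gained by ethylene glycol.
(371.5)(0.743)(87.3 − T) = (228.9)(2.38)(T − 25.0)
276.0245 (87.3 − T) = 544.782 (T − 25.0)
24097 − 276.0245 T = 544.782 T − 13620
37717 = 820.8065 T
T = 45.95 °C

T_f = 46.0 °C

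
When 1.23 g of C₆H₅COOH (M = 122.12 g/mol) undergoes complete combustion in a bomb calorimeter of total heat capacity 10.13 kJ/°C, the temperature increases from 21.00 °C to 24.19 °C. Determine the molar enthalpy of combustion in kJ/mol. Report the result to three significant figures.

ΔT = 24.19 − 21.00 = 3.19 °C
q_cal = C_cal × ΔT = 10.13 × 3.19 = 32.3147 kJ
n = 1.23 / 122.12 = 0.01007 mol
q_rxn = −q_cal = -32.3147 kJ
ΔH = -32.3147 / 0.01007 = -3209 kJ/mol

ΔH = -3210 kJ/mol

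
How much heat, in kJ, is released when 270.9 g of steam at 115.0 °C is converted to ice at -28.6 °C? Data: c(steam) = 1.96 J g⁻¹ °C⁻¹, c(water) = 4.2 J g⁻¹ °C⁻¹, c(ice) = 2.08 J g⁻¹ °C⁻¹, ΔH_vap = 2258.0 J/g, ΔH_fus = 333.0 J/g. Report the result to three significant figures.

q1 (cool steam 115.0→100 °C): 270.9 × 1.96 × 15.0 = 7964 J
q2 (condense at 100 °C): 270.9 × 2258.0 = 611692 J
q3 (cool water 100→0 °C): 270.9 × 4.2 × 100.0 = 113778 J
q4 (freeze at 0 °C): 270.9 × 333.0 = 90210 J
q5 (cool ice 0→-28.6 °C): 270.9 × 2.08 × 28.6 = 16115 J
Total: 7964 + 611692 + 113778 + 90210 + 16115 = 839759 J = 840 kJ

q = 840 kJ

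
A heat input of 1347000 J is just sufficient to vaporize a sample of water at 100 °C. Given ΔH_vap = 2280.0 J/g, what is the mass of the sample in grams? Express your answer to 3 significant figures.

m = q / ΔH_vap = 1347000 J / 2280.0 J/g = 591 g

m = 591 g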